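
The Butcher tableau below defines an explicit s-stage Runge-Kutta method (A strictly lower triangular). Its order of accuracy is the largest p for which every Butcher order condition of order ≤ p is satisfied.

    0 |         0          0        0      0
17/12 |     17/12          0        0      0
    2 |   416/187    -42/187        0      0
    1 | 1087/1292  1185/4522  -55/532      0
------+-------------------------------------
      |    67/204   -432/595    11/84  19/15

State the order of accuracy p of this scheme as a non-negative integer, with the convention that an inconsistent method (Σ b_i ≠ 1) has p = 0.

b = (67/204, -432/595, 11/84, 19/15)
c = (0, 17/12, 2, 1)
Ac = (0, 0, -7/22, 25/152)
Σ b_i: 67/204·1 + (-432/595)·1 + 11/84·1 + 19/15·1 = 1 ✓
b·c: (-432/595)·17/12 + 11/84·2 + 19/15·1 = 1/2 ✓
b·c²: (-432/595)·289/144 + 11/84·4 + 19/15·1 = 1/3 ✓
b·Ac: 11/84·(-7/22) + 19/15·25/152 = 1/6 ✓
b·c³: (-432/595)·4913/1728 + 11/84·8 + 19/15·1 = 1/4 ✓
b·(c∘Ac): 11/84·(-7/11) + 19/15·25/152 = 1/8 ✓
b·Ac²: 11/84·(-119/264) + 19/15·205/1824 = 1/12 ✓
b·A²c: 19/15·5/152 = 1/24 ✓; 4 stages ⇒ order 4.

4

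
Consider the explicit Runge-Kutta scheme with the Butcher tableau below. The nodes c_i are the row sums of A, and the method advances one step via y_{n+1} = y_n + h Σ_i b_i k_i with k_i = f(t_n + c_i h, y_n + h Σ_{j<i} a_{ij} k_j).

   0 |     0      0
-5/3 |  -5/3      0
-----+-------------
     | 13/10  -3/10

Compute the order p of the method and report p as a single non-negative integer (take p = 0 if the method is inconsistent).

2

b = (13/10, -3/10)
c = (0, -5/3)
Σ b_i: 13/10·1 + (-3/10)·1 = 1 ✓
b·c: (-3/10)·(-5/3) = 1/2 ✓; 2 stages ⇒ order 2.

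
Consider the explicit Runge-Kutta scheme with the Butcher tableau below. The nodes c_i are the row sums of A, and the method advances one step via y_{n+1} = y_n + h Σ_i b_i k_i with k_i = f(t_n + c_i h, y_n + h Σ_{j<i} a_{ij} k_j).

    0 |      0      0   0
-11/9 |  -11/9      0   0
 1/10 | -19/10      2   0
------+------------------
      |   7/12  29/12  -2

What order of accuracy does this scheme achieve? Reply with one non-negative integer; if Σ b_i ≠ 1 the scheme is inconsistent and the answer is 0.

1

b = (7/12, 29/12, -2)
c = (0, -11/9, 1/10)
Ac = (0, 0, -22/9)
Σ b_i: 7/12·1 + 29/12·1 + (-2)·1 = 1 ✓
b·c: 29/12·(-11/9) + (-2)·1/10 = -1703/540 ≠ 1/2 ⇒ order 1.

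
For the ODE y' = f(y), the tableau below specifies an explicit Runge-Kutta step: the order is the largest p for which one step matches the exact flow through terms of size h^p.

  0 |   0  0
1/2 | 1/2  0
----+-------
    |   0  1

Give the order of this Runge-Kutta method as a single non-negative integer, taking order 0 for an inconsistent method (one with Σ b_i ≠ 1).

2

b = (0, 1)
c = (0, 1/2)
Σ b_i: 1·1 = 1 ✓
b·c: 1·1/2 = 1/2 ✓; 2 stages ⇒ order 2.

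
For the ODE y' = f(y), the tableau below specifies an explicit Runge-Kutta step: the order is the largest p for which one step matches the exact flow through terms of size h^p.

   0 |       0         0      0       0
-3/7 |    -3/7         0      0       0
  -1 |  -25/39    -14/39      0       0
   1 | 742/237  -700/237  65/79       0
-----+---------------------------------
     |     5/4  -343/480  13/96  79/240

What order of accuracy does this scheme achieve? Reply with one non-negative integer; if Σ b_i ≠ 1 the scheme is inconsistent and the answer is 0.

b = (5/4, -343/480, 13/96, 79/240)
c = (0, -3/7, -1, 1)
Ac = (0, 0, 2/13, 35/79)
Σ b_i: 5/4·1 + (-343/480)·1 + 13/96·1 + 79/240·1 = 1 ✓
b·c: (-343/480)·(-3/7) + 13/96·(-1) + 79/240·1 = 1/2 ✓
b·c²: (-343/480)·9/49 + 13/96·1 + 79/240·1 = 1/3 ✓
b·Ac: 13/96·2/13 + 79/240·35/79 = 1/6 ✓
b·c³: (-343/480)·(-27/343) + 13/96·(-1) + 79/240·1 = 1/4 ✓
b·(c∘Ac): 13/96·(-2/13) + 79/240·35/79 = 1/8 ✓
b·Ac²: 13/96·(-6/91) + 79/240·155/553 = 1/12 ✓
b·A²c: 79/240·10/79 = 1/24 ✓; 4 stages ⇒ order 4.

4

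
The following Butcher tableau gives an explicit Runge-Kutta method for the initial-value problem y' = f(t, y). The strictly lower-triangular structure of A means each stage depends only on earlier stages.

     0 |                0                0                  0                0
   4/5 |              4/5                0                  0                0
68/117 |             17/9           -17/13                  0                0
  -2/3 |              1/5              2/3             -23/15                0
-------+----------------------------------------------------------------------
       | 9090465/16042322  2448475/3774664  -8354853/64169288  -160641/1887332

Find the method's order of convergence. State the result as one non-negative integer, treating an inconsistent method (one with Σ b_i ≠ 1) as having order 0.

b = (9090465/16042322, 2448475/3774664, -8354853/64169288, -160641/1887332)
c = (0, 4/5, 68/117, -2/3)
Ac = (0, 0, -68/65, -628/1755)
Σ b_i: 9090465/16042322·1 + 2448475/3774664·1 + (-8354853/64169288)·1 + (-160641/1887332)·1 = 1 ✓
b·c: 2448475/3774664·4/5 + (-8354853/64169288)·68/117 + (-160641/1887332)·(-2/3) = 1/2 ✓
b·c²: 2448475/3774664·16/25 + (-8354853/64169288)·4624/13689 + (-160641/1887332)·4/9 = 1/3 ✓
b·Ac: (-8354853/64169288)·(-68/65) + (-160641/1887332)·(-628/1755) = 1/6 ✓
b·c³: 2448475/3774664·64/125 + (-8354853/64169288)·314432/1601613 + (-160641/1887332)·(-8/27) = 274729682/828066915 ≠ 1/4 ⇒ order 3.
b·(c∘Ac): (-8354853/64169288)·(-4624/7605) + (-160641/1887332)·1256/5265 = 1249736/21232485 ≠ 1/8
b·Ac²: (-8354853/64169288)·(-272/325) + (-160641/1887332)·(-93712/1026675) = 483328706/4140334575 ≠ 1/12
b·A²c: (-160641/1887332)·1564/975 = -1610529/11795825 ≠ 1/24

3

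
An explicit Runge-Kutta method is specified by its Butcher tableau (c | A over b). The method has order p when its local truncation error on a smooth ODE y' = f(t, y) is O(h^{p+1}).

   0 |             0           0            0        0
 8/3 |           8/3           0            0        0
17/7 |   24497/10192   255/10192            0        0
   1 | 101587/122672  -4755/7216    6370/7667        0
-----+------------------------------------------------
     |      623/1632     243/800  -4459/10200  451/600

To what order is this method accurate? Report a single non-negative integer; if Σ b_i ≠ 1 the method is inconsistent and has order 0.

b = (623/1632, 243/800, -4459/10200, 451/600)
c = (0, 8/3, 17/7, 1)
Ac = (0, 0, 85/1274, 235/902)
Σ b_i: 623/1632·1 + 243/800·1 + (-4459/10200)·1 + 451/600·1 = 1 ✓
b·c: 243/800·8/3 + (-4459/10200)·17/7 + 451/600·1 = 1/2 ✓
b·c²: 243/800·64/9 + (-4459/10200)·289/49 + 451/600·1 = 1/3 ✓
b·Ac: (-4459/10200)·85/1274 + 451/600·235/902 = 1/6 ✓
b·c³: 243/800·512/27 + (-4459/10200)·4913/343 + 451/600·1 = 1/4 ✓
b·(c∘Ac): (-4459/10200)·1445/8918 + 451/600·235/902 = 1/8 ✓
b·Ac²: (-4459/10200)·340/1911 + 451/600·290/1353 = 1/12 ✓
b·A²c: 451/600·25/451 = 1/24 ✓; 4 stages ⇒ order 4.

4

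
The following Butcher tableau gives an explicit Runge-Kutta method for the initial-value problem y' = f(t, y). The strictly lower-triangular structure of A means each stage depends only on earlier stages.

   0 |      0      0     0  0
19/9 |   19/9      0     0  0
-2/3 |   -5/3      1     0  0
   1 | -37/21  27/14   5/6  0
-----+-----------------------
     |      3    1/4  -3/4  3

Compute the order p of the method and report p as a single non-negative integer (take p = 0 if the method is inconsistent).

b = (3, 1/4, -3/4, 3)
c = (0, 19/9, -2/3, 1)
Ac = (0, 0, 19/9, 443/126)
Σ b_i: 3·1 + 1/4·1 + (-3/4)·1 + 3·1 = 11/2 ≠ 1 ⇒ order 0.

0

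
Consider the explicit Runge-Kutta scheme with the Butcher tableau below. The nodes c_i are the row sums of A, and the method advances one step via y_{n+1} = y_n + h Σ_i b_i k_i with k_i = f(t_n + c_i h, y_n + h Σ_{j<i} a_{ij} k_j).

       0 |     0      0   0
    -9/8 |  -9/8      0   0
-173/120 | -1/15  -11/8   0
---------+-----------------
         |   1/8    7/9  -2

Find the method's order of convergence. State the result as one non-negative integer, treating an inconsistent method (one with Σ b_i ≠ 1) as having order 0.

0

b = (1/8, 7/9, -2)
c = (0, -9/8, -173/120)
Ac = (0, 0, 99/64)
Σ b_i: 1/8·1 + 7/9·1 + (-2)·1 = -79/72 ≠ 1 ⇒ order 0.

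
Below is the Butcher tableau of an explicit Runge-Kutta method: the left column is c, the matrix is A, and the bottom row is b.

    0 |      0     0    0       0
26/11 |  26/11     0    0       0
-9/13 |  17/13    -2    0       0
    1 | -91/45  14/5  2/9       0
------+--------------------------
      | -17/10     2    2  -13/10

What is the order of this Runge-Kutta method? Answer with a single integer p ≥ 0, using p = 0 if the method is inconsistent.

b = (-17/10, 2, 2, -13/10)
c = (0, 26/11, -9/13, 1)
Ac = (0, 0, -52/11, 4622/715)
Σ b_i: (-17/10)·1 + 2·1 + 2·1 + (-13/10)·1 = 1 ✓
b·c: 2·26/11 + 2·(-9/13) + (-13/10)·1 = 2921/1430 ≠ 1/2 ⇒ order 1.

1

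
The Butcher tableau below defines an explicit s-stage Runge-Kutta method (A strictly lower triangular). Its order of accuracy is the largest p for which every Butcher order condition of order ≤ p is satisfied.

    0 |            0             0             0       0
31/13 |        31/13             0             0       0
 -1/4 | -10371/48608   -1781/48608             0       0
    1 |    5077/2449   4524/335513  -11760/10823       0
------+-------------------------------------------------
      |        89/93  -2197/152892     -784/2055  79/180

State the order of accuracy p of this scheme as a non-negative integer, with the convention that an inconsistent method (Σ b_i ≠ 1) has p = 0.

b = (89/93, -2197/152892, -784/2055, 79/180)
c = (0, 31/13, -1/4, 1)
Ac = (0, 0, -137/1568, 24/79)
Σ b_i: 89/93·1 + (-2197/152892)·1 + (-784/2055)·1 + 79/180·1 = 1 ✓
b·c: (-2197/152892)·31/13 + (-784/2055)·(-1/4) + 79/180·1 = 1/2 ✓
b·c²: (-2197/152892)·961/169 + (-784/2055)·1/16 + 79/180·1 = 1/3 ✓
b·Ac: (-784/2055)·(-137/1568) + 79/180·24/79 = 1/6 ✓
b·c³: (-2197/152892)·29791/2197 + (-784/2055)·(-1/64) + 79/180·1 = 1/4 ✓
b·(c∘Ac): (-784/2055)·137/6272 + 79/180·24/79 = 1/8 ✓
b·Ac²: (-784/2055)·(-4247/20384) + 79/180·9/1027 = 1/12 ✓
b·A²c: 79/180·15/158 = 1/24 ✓; 4 stages ⇒ order 4.

4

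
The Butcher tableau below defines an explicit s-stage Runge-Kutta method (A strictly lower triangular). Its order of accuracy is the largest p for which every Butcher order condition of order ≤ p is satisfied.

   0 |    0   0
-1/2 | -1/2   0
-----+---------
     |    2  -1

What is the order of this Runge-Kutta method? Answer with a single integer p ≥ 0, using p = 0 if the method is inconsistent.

2

b = (2, -1)
c = (0, -1/2)
Σ b_i: 2·1 + (-1)·1 = 1 ✓
b·c: (-1)·(-1/2) = 1/2 ✓; 2 stages ⇒ order 2.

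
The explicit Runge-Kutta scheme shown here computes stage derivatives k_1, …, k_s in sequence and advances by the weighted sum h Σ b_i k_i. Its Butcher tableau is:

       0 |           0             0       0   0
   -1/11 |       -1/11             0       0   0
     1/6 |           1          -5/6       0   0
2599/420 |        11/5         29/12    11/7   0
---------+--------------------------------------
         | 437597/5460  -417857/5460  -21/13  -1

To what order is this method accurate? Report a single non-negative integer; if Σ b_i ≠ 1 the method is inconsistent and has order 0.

b = (437597/5460, -417857/5460, -21/13, -1)
c = (0, -1/11, 1/6, 2599/420)
Ac = (0, 0, 5/66, 13/308)
Σ b_i: 437597/5460·1 + (-417857/5460)·1 + (-21/13)·1 + (-1)·1 = 1 ✓
b·c: (-417857/5460)·(-1/11) + (-21/13)·1/6 + (-1)·2599/420 = 1/2 ✓
b·c²: (-417857/5460)·1/121 + (-21/13)·1/36 + (-1)·6754801/176400 = -983022983/25225200 ≠ 1/3 ⇒ order 2.
b·Ac: (-21/13)·5/66 + (-1)·13/308 = -659/4004 ≠ 1/6

2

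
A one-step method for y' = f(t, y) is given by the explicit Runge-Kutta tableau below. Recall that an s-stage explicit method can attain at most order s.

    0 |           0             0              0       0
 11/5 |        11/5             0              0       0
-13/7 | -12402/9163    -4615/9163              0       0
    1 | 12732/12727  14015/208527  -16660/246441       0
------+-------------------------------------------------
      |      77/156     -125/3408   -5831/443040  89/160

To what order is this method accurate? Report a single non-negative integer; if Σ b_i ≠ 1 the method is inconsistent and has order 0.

4

b = (77/156, -125/3408, -5831/443040, 89/160)
c = (0, 11/5, -13/7, 1)
Ac = (0, 0, -923/833, 73/267)
Σ b_i: 77/156·1 + (-125/3408)·1 + (-5831/443040)·1 + 89/160·1 = 1 ✓
b·c: (-125/3408)·11/5 + (-5831/443040)·(-13/7) + 89/160·1 = 1/2 ✓
b·c²: (-125/3408)·121/25 + (-5831/443040)·169/49 + 89/160·1 = 1/3 ✓
b·Ac: (-5831/443040)·(-923/833) + 89/160·73/267 = 1/6 ✓
b·c³: (-125/3408)·1331/125 + (-5831/443040)·(-2197/343) + 89/160·1 = 1/4 ✓
b·(c∘Ac): (-5831/443040)·11999/5831 + 89/160·73/267 = 1/8 ✓
b·Ac²: (-5831/443040)·(-10153/4165) + 89/160·41/445 = 1/12 ✓
b·A²c: 89/160·20/267 = 1/24 ✓; 4 stages ⇒ order 4.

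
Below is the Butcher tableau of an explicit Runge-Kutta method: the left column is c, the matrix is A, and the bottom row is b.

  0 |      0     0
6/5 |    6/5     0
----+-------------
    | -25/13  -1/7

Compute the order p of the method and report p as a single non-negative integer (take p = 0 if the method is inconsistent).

b = (-25/13, -1/7)
c = (0, 6/5)
Σ b_i: (-25/13)·1 + (-1/7)·1 = -188/91 ≠ 1 ⇒ order 0.

0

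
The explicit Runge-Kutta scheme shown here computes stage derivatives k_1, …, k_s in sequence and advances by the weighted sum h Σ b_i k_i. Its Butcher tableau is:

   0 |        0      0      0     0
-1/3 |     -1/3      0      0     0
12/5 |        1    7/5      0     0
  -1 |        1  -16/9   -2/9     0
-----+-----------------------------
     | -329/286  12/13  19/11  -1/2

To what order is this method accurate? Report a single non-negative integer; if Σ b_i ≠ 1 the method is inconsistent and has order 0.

b = (-329/286, 12/13, 19/11, -1/2)
c = (0, -1/3, 12/5, -1)
Ac = (0, 0, -7/15, 8/135)
Σ b_i: (-329/286)·1 + 12/13·1 + 19/11·1 + (-1/2)·1 = 1 ✓
b·c: 12/13·(-1/3) + 19/11·12/5 + (-1/2)·(-1) = 6203/1430 ≠ 1/2 ⇒ order 1.

1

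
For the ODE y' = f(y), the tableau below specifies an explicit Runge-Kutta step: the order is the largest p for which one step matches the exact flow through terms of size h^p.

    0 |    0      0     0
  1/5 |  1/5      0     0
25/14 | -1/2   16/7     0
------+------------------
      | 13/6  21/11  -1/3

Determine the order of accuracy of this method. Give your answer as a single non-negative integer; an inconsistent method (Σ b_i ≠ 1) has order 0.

b = (13/6, 21/11, -1/3)
c = (0, 1/5, 25/14)
Ac = (0, 0, 16/35)
Σ b_i: 13/6·1 + 21/11·1 + (-1/3)·1 = 247/66 ≠ 1 ⇒ order 0.

0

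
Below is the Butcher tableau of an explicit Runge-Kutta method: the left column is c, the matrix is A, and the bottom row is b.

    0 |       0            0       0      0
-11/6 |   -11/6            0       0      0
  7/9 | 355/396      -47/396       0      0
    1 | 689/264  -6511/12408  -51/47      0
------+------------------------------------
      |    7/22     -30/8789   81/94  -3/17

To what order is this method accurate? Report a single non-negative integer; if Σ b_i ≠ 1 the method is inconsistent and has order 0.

4

b = (7/22, -30/8789, 81/94, -3/17)
c = (0, -11/6, 7/9, 1)
Ac = (0, 0, 47/216, 17/144)
Σ b_i: 7/22·1 + (-30/8789)·1 + 81/94·1 + (-3/17)·1 = 1 ✓
b·c: (-30/8789)·(-11/6) + 81/94·7/9 + (-3/17)·1 = 1/2 ✓
b·c²: (-30/8789)·121/36 + 81/94·49/81 + (-3/17)·1 = 1/3 ✓
b·Ac: 81/94·47/216 + (-3/17)·17/144 = 1/6 ✓
b·c³: (-30/8789)·(-1331/216) + 81/94·343/729 + (-3/17)·1 = 1/4 ✓
b·(c∘Ac): 81/94·329/1944 + (-3/17)·17/144 = 1/8 ✓
b·Ac²: 81/94·(-517/1296) + (-3/17)·(-697/288) = 1/12 ✓
b·A²c: (-3/17)·(-17/72) = 1/24 ✓; 4 stages ⇒ order 4.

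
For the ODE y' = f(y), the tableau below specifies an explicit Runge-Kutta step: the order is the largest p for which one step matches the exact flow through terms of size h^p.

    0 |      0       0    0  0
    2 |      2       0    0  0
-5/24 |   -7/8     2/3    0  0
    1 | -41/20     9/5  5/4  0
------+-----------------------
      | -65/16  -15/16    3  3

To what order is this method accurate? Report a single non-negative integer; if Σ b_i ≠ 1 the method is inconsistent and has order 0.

b = (-65/16, -15/16, 3, 3)
c = (0, 2, -5/24, 1)
Ac = (0, 0, 4/3, 1603/480)
Σ b_i: (-65/16)·1 + (-15/16)·1 + 3·1 + 3·1 = 1 ✓
b·c: (-15/16)·2 + 3·(-5/24) + 3·1 = 1/2 ✓
b·c²: (-15/16)·4 + 3·25/576 + 3·1 = -119/192 ≠ 1/3 ⇒ order 2.
b·Ac: 3·4/3 + 3·1603/480 = 2243/160 ≠ 1/6

2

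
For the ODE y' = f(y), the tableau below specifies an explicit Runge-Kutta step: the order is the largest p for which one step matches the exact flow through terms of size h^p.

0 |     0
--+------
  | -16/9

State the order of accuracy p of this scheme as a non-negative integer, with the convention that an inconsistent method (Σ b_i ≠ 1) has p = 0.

b = (-16/9)
c = (0)
Σ b_i: (-16/9)·1 = -16/9 ≠ 1 ⇒ order 0.

0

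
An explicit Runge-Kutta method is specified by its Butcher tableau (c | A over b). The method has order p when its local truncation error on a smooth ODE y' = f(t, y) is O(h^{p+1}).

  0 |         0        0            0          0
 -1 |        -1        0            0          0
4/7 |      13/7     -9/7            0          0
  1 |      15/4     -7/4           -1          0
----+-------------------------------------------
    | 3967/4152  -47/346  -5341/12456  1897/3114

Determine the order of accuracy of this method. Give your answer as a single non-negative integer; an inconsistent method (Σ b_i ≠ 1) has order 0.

b = (3967/4152, -47/346, -5341/12456, 1897/3114)
c = (0, -1, 4/7, 1)
Ac = (0, 0, 9/7, 33/28)
Σ b_i: 3967/4152·1 + (-47/346)·1 + (-5341/12456)·1 + 1897/3114·1 = 1 ✓
b·c: (-47/346)·(-1) + (-5341/12456)·4/7 + 1897/3114·1 = 1/2 ✓
b·c²: (-47/346)·1 + (-5341/12456)·16/49 + 1897/3114·1 = 1/3 ✓
b·Ac: (-5341/12456)·9/7 + 1897/3114·33/28 = 1/6 ✓
b·c³: (-47/346)·(-1) + (-5341/12456)·64/343 + 1897/3114·1 = 2416/3633 ≠ 1/4 ⇒ order 3.
b·(c∘Ac): (-5341/12456)·36/49 + 1897/3114·33/28 = 1673/4152 ≠ 1/8
b·Ac²: (-5341/12456)·(-9/7) + 1897/3114·(-407/196) = -15557/21798 ≠ 1/12
b·A²c: 1897/3114·(-9/7) = -271/346 ≠ 1/24

3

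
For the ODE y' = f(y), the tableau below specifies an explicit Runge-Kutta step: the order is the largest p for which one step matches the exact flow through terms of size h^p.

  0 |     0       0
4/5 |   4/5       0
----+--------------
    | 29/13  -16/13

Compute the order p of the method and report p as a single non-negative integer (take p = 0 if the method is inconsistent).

1

b = (29/13, -16/13)
c = (0, 4/5)
Σ b_i: 29/13·1 + (-16/13)·1 = 1 ✓
b·c: (-16/13)·4/5 = -64/65 ≠ 1/2 ⇒ order 1.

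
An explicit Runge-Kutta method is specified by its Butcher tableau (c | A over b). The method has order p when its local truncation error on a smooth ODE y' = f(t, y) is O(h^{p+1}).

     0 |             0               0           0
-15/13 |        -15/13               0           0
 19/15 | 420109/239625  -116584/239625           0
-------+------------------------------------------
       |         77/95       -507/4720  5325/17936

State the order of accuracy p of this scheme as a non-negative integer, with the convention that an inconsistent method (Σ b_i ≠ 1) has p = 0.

3

b = (77/95, -507/4720, 5325/17936)
c = (0, -15/13, 19/15)
Ac = (0, 0, 8968/15975)
Σ b_i: 77/95·1 + (-507/4720)·1 + 5325/17936·1 = 1 ✓
b·c: (-507/4720)·(-15/13) + 5325/17936·19/15 = 1/2 ✓
b·c²: (-507/4720)·225/169 + 5325/17936·361/225 = 1/3 ✓
b·Ac: 5325/17936·8968/15975 = 1/6 ✓; 3 stages ⇒ order 3.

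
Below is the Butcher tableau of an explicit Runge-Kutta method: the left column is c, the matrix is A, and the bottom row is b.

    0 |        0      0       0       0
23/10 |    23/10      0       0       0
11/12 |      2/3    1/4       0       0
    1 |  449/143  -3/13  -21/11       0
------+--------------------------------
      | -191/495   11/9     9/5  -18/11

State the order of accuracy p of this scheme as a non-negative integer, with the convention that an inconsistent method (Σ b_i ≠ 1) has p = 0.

b = (-191/495, 11/9, 9/5, -18/11)
c = (0, 23/10, 11/12, 1)
Ac = (0, 0, 23/40, -593/260)
Σ b_i: (-191/495)·1 + 11/9·1 + 9/5·1 + (-18/11)·1 = 1 ✓
b·c: 11/9·23/10 + 9/5·11/12 + (-18/11)·1 = 5593/1980 ≠ 1/2 ⇒ order 1.

1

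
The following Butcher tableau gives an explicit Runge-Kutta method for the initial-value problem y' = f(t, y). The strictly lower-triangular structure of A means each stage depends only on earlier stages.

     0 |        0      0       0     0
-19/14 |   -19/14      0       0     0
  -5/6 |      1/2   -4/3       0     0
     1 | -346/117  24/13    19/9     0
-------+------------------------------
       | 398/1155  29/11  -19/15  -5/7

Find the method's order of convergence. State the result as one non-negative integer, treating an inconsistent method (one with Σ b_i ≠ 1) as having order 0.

1

b = (398/1155, 29/11, -19/15, -5/7)
c = (0, -19/14, -5/6, 1)
Ac = (0, 0, 38/21, -20957/4914)
Σ b_i: 398/1155·1 + 29/11·1 + (-19/15)·1 + (-5/7)·1 = 1 ✓
b·c: 29/11·(-19/14) + (-19/15)·(-5/6) + (-5/7)·1 = -2243/693 ≠ 1/2 ⇒ order 1.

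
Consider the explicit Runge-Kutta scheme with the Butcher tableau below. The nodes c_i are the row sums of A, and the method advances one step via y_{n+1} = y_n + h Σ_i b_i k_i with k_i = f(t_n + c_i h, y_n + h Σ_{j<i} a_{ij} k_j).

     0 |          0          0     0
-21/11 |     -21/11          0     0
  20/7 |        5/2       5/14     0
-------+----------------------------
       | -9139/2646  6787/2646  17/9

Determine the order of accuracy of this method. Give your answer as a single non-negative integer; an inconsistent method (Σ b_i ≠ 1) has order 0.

2

b = (-9139/2646, 6787/2646, 17/9)
c = (0, -21/11, 20/7)
Ac = (0, 0, -15/22)
Σ b_i: (-9139/2646)·1 + 6787/2646·1 + 17/9·1 = 1 ✓
b·c: 6787/2646·(-21/11) + 17/9·20/7 = 1/2 ✓
b·c²: 6787/2646·441/121 + 17/9·400/49 = 240299/9702 ≠ 1/3 ⇒ order 2.
b·Ac: 17/9·(-15/22) = -85/66 ≠ 1/6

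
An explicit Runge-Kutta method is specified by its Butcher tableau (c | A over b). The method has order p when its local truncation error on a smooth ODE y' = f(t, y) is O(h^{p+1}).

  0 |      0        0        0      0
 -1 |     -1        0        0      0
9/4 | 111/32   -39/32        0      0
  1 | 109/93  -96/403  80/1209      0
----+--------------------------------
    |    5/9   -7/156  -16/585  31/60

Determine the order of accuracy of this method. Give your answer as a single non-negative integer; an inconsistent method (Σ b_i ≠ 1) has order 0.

b = (5/9, -7/156, -16/585, 31/60)
c = (0, -1, 9/4, 1)
Ac = (0, 0, 39/32, 12/31)
Σ b_i: 5/9·1 + (-7/156)·1 + (-16/585)·1 + 31/60·1 = 1 ✓
b·c: (-7/156)·(-1) + (-16/585)·9/4 + 31/60·1 = 1/2 ✓
b·c²: (-7/156)·1 + (-16/585)·81/16 + 31/60·1 = 1/3 ✓
b·Ac: (-16/585)·39/32 + 31/60·12/31 = 1/6 ✓
b·c³: (-7/156)·(-1) + (-16/585)·729/64 + 31/60·1 = 1/4 ✓
b·(c∘Ac): (-16/585)·351/128 + 31/60·12/31 = 1/8 ✓
b·Ac²: (-16/585)·(-39/32) + 31/60·3/31 = 1/12 ✓
b·A²c: 31/60·5/62 = 1/24 ✓; 4 stages ⇒ order 4.

4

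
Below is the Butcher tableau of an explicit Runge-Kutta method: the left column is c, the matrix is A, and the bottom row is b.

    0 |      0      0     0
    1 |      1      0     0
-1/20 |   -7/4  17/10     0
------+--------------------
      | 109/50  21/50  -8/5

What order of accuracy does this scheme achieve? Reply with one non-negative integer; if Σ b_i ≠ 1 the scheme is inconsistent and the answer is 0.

b = (109/50, 21/50, -8/5)
c = (0, 1, -1/20)
Ac = (0, 0, 17/10)
Σ b_i: 109/50·1 + 21/50·1 + (-8/5)·1 = 1 ✓
b·c: 21/50·1 + (-8/5)·(-1/20) = 1/2 ✓
b·c²: 21/50·1 + (-8/5)·1/400 = 52/125 ≠ 1/3 ⇒ order 2.
b·Ac: (-8/5)·17/10 = -68/25 ≠ 1/6

2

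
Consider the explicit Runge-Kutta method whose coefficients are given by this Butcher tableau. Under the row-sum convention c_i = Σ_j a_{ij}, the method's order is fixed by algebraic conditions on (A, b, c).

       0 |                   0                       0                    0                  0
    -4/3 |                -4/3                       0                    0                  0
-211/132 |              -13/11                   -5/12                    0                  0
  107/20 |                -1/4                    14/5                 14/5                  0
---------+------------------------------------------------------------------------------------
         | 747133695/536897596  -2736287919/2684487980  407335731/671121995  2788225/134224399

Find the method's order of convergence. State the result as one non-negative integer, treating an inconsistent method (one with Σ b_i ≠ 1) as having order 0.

3

b = (747133695/536897596, -2736287919/2684487980, 407335731/671121995, 2788225/134224399)
c = (0, -4/3, -211/132, 107/20)
Ac = (0, 0, 5/9, -903/110)
Σ b_i: 747133695/536897596·1 + (-2736287919/2684487980)·1 + 407335731/671121995·1 + 2788225/134224399·1 = 1 ✓
b·c: (-2736287919/2684487980)·(-4/3) + 407335731/671121995·(-211/132) + 2788225/134224399·107/20 = 1/2 ✓
b·c²: (-2736287919/2684487980)·16/9 + 407335731/671121995·44521/17424 + 2788225/134224399·11449/400 = 1/3 ✓
b·Ac: 407335731/671121995·5/9 + 2788225/134224399·(-903/110) = 1/6 ✓
b·c³: (-2736287919/2684487980)·(-64/27) + 407335731/671121995·(-9393931/2299968) + 2788225/134224399·1225043/8000 = 6629362871639/2126114480160 ≠ 1/4 ⇒ order 3.
b·(c∘Ac): 407335731/671121995·(-1055/1188) + 2788225/134224399·(-96621/2200) = -14025722825/9664156728 ≠ 1/8
b·Ac²: 407335731/671121995·(-20/27) + 2788225/134224399·528479/43560 = -7000938733/35435241336 ≠ 1/12
b·A²c: 2788225/134224399·14/9 = 39035150/1208019591 ≠ 1/24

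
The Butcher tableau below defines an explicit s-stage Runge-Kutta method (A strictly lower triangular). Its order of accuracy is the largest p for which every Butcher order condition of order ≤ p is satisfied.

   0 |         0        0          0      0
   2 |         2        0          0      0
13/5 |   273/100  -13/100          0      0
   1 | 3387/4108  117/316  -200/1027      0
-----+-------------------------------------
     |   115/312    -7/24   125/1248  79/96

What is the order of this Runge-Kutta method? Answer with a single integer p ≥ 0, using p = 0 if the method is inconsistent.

b = (115/312, -7/24, 125/1248, 79/96)
c = (0, 2, 13/5, 1)
Ac = (0, 0, -13/50, 37/158)
Σ b_i: 115/312·1 + (-7/24)·1 + 125/1248·1 + 79/96·1 = 1 ✓
b·c: (-7/24)·2 + 125/1248·13/5 + 79/96·1 = 1/2 ✓
b·c²: (-7/24)·4 + 125/1248·169/25 + 79/96·1 = 1/3 ✓
b·Ac: 125/1248·(-13/50) + 79/96·37/158 = 1/6 ✓
b·c³: (-7/24)·8 + 125/1248·2197/125 + 79/96·1 = 1/4 ✓
b·(c∘Ac): 125/1248·(-169/250) + 79/96·37/158 = 1/8 ✓
b·Ac²: 125/1248·(-13/25) + 79/96·13/79 = 1/12 ✓
b·A²c: 79/96·4/79 = 1/24 ✓; 4 stages ⇒ order 4.

4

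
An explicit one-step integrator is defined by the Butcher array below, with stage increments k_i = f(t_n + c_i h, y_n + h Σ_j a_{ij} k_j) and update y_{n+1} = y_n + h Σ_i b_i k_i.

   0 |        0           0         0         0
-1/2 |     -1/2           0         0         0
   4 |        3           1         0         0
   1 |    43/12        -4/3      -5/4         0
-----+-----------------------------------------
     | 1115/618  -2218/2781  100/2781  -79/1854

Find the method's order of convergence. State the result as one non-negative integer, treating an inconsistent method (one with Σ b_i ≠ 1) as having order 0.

b = (1115/618, -2218/2781, 100/2781, -79/1854)
c = (0, -1/2, 4, 1)
Ac = (0, 0, -1/2, -13/3)
Σ b_i: 1115/618·1 + (-2218/2781)·1 + 100/2781·1 + (-79/1854)·1 = 1 ✓
b·c: (-2218/2781)·(-1/2) + 100/2781·4 + (-79/1854)·1 = 1/2 ✓
b·c²: (-2218/2781)·1/4 + 100/2781·16 + (-79/1854)·1 = 1/3 ✓
b·Ac: 100/2781·(-1/2) + (-79/1854)·(-13/3) = 1/6 ✓
b·c³: (-2218/2781)·(-1/8) + 100/2781·64 + (-79/1854)·1 = 2915/1236 ≠ 1/4 ⇒ order 3.
b·(c∘Ac): 100/2781·(-2) + (-79/1854)·(-13/3) = 209/1854 ≠ 1/8
b·Ac²: 100/2781·1/4 + (-79/1854)·(-61/3) = 541/618 ≠ 1/12
b·A²c: (-79/1854)·5/8 = -395/14832 ≠ 1/24

3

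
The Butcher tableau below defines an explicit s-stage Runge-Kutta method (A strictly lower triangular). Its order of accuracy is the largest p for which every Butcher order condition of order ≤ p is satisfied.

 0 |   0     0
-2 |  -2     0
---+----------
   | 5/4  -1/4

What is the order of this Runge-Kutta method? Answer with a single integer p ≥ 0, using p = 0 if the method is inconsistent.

b = (5/4, -1/4)
c = (0, -2)
Σ b_i: 5/4·1 + (-1/4)·1 = 1 ✓
b·c: (-1/4)·(-2) = 1/2 ✓; 2 stages ⇒ order 2.

2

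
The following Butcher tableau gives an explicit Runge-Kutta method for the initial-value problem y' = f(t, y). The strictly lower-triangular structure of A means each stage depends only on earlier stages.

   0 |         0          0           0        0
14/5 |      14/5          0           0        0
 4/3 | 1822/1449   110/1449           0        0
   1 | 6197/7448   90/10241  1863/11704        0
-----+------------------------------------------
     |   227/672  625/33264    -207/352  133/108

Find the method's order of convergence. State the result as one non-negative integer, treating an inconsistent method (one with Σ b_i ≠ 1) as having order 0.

4

b = (227/672, 625/33264, -207/352, 133/108)
c = (0, 14/5, 4/3, 1)
Ac = (0, 0, 44/207, 9/38)
Σ b_i: 227/672·1 + 625/33264·1 + (-207/352)·1 + 133/108·1 = 1 ✓
b·c: 625/33264·14/5 + (-207/352)·4/3 + 133/108·1 = 1/2 ✓
b·c²: 625/33264·196/25 + (-207/352)·16/9 + 133/108·1 = 1/3 ✓
b·Ac: (-207/352)·44/207 + 133/108·9/38 = 1/6 ✓
b·c³: 625/33264·2744/125 + (-207/352)·64/27 + 133/108·1 = 1/4 ✓
b·(c∘Ac): (-207/352)·176/621 + 133/108·9/38 = 1/8 ✓
b·Ac²: (-207/352)·616/1035 + 133/108·234/665 = 1/12 ✓
b·A²c: 133/108·9/266 = 1/24 ✓; 4 stages ⇒ order 4.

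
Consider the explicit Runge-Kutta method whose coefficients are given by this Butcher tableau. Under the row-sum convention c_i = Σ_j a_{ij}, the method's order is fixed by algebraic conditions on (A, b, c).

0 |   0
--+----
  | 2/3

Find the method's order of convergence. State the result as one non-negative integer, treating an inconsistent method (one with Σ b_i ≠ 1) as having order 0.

0

b = (2/3)
c = (0)
Σ b_i: 2/3·1 = 2/3 ≠ 1 ⇒ order 0.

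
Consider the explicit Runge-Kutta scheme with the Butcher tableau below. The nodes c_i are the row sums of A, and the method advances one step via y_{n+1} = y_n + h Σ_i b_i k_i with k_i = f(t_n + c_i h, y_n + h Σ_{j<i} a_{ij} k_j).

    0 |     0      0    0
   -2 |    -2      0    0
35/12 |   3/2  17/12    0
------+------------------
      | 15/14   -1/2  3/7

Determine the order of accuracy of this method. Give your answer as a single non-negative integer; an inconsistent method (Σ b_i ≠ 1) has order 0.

1

b = (15/14, -1/2, 3/7)
c = (0, -2, 35/12)
Ac = (0, 0, -17/6)
Σ b_i: 15/14·1 + (-1/2)·1 + 3/7·1 = 1 ✓
b·c: (-1/2)·(-2) + 3/7·35/12 = 9/4 ≠ 1/2 ⇒ order 1.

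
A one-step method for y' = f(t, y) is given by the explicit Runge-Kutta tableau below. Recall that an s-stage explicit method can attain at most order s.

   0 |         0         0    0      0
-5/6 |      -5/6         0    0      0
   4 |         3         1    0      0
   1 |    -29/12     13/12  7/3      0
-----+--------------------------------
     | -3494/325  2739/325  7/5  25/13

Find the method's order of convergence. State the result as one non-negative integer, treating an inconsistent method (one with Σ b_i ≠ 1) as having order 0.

2

b = (-3494/325, 2739/325, 7/5, 25/13)
c = (0, -5/6, 4, 1)
Ac = (0, 0, -5/6, 607/72)
Σ b_i: (-3494/325)·1 + 2739/325·1 + 7/5·1 + 25/13·1 = 1 ✓
b·c: 2739/325·(-5/6) + 7/5·4 + 25/13·1 = 1/2 ✓
b·c²: 2739/325·25/36 + 7/5·16 + 25/13·1 = 23537/780 ≠ 1/3 ⇒ order 2.
b·Ac: 7/5·(-5/6) + 25/13·607/72 = 14083/936 ≠ 1/6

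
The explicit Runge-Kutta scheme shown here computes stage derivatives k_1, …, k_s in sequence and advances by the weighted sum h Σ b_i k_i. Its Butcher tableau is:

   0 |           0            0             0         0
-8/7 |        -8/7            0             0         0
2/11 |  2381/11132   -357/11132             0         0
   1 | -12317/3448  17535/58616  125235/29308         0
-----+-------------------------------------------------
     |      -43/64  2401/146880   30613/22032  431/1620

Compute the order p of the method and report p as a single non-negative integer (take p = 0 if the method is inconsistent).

4

b = (-43/64, 2401/146880, 30613/22032, 431/1620)
c = (0, -8/7, 2/11, 1)
Ac = (0, 0, 102/2783, 375/862)
Σ b_i: (-43/64)·1 + 2401/146880·1 + 30613/22032·1 + 431/1620·1 = 1 ✓
b·c: 2401/146880·(-8/7) + 30613/22032·2/11 + 431/1620·1 = 1/2 ✓
b·c²: 2401/146880·64/49 + 30613/22032·4/121 + 431/1620·1 = 1/3 ✓
b·Ac: 30613/22032·102/2783 + 431/1620·375/862 = 1/6 ✓
b·c³: 2401/146880·(-512/343) + 30613/22032·8/1331 + 431/1620·1 = 1/4 ✓
b·(c∘Ac): 30613/22032·204/30613 + 431/1620·375/862 = 1/8 ✓
b·Ac²: 30613/22032·(-816/19481) + 431/1620·1605/3017 = 1/12 ✓
b·A²c: 431/1620·135/862 = 1/24 ✓; 4 stages ⇒ order 4.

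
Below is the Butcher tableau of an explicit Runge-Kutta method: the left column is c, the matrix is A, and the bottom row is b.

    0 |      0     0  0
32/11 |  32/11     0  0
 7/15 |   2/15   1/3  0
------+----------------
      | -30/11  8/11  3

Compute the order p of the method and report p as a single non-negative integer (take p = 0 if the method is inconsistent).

1

b = (-30/11, 8/11, 3)
c = (0, 32/11, 7/15)
Ac = (0, 0, 32/33)
Σ b_i: (-30/11)·1 + 8/11·1 + 3·1 = 1 ✓
b·c: 8/11·32/11 + 3·7/15 = 2127/605 ≠ 1/2 ⇒ order 1.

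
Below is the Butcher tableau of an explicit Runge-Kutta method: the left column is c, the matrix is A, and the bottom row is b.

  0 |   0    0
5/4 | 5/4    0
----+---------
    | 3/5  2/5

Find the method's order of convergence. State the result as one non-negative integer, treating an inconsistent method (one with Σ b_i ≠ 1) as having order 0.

b = (3/5, 2/5)
c = (0, 5/4)
Σ b_i: 3/5·1 + 2/5·1 = 1 ✓
b·c: 2/5·5/4 = 1/2 ✓; 2 stages ⇒ order 2.

2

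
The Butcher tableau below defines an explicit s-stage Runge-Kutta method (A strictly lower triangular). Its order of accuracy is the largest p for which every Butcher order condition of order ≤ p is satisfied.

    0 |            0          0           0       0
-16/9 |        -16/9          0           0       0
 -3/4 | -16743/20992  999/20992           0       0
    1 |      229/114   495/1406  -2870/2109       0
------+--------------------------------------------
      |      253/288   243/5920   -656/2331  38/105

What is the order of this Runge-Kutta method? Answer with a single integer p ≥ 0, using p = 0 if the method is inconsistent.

b = (253/288, 243/5920, -656/2331, 38/105)
c = (0, -16/9, -3/4, 1)
Ac = (0, 0, -111/1312, 15/38)
Σ b_i: 253/288·1 + 243/5920·1 + (-656/2331)·1 + 38/105·1 = 1 ✓
b·c: 243/5920·(-16/9) + (-656/2331)·(-3/4) + 38/105·1 = 1/2 ✓
b·c²: 243/5920·256/81 + (-656/2331)·9/16 + 38/105·1 = 1/3 ✓
b·Ac: (-656/2331)·(-111/1312) + 38/105·15/38 = 1/6 ✓
b·c³: 243/5920·(-4096/729) + (-656/2331)·(-27/64) + 38/105·1 = 1/4 ✓
b·(c∘Ac): (-656/2331)·333/5248 + 38/105·15/38 = 1/8 ✓
b·Ac²: (-656/2331)·37/246 + 38/105·25/72 = 1/12 ✓
b·A²c: 38/105·35/304 = 1/24 ✓; 4 stages ⇒ order 4.

4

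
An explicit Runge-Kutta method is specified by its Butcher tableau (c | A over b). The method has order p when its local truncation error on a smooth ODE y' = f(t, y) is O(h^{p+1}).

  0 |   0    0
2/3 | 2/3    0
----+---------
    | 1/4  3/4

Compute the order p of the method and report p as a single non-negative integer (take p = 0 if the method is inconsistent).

b = (1/4, 3/4)
c = (0, 2/3)
Σ b_i: 1/4·1 + 3/4·1 = 1 ✓
b·c: 3/4·2/3 = 1/2 ✓; 2 stages ⇒ order 2.

2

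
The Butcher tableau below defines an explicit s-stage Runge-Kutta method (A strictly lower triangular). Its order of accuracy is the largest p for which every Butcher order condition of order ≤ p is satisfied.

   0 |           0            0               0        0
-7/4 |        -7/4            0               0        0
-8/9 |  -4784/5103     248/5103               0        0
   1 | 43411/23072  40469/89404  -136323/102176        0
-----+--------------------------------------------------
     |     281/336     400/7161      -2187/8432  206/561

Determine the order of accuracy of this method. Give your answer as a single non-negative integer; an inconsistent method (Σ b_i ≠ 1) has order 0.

4

b = (281/336, 400/7161, -2187/8432, 206/561)
c = (0, -7/4, -8/9, 1)
Ac = (0, 0, -62/729, 649/1648)
Σ b_i: 281/336·1 + 400/7161·1 + (-2187/8432)·1 + 206/561·1 = 1 ✓
b·c: 400/7161·(-7/4) + (-2187/8432)·(-8/9) + 206/561·1 = 1/2 ✓
b·c²: 400/7161·49/16 + (-2187/8432)·64/81 + 206/561·1 = 1/3 ✓
b·Ac: (-2187/8432)·(-62/729) + 206/561·649/1648 = 1/6 ✓
b·c³: 400/7161·(-343/64) + (-2187/8432)·(-512/729) + 206/561·1 = 1/4 ✓
b·(c∘Ac): (-2187/8432)·496/6561 + 206/561·649/1648 = 1/8 ✓
b·Ac²: (-2187/8432)·217/1458 + 206/561·2189/6592 = 1/12 ✓
b·A²c: 206/561·187/1648 = 1/24 ✓; 4 stages ⇒ order 4.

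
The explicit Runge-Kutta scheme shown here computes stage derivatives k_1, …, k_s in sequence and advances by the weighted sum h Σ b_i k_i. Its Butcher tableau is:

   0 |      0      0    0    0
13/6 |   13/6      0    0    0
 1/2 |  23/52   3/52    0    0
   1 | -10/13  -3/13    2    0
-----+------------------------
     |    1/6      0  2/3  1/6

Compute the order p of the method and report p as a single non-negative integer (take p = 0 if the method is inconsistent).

4

b = (1/6, 0, 2/3, 1/6)
c = (0, 13/6, 1/2, 1)
Ac = (0, 0, 1/8, 1/2)
Σ b_i: 1/6·1 + 2/3·1 + 1/6·1 = 1 ✓
b·c: 2/3·1/2 + 1/6·1 = 1/2 ✓
b·c²: 2/3·1/4 + 1/6·1 = 1/3 ✓
b·Ac: 2/3·1/8 + 1/6·1/2 = 1/6 ✓
b·c³: 2/3·1/8 + 1/6·1 = 1/4 ✓
b·(c∘Ac): 2/3·1/16 + 1/6·1/2 = 1/8 ✓
b·Ac²: 2/3·13/48 + 1/6·(-7/12) = 1/12 ✓
b·A²c: 1/6·1/4 = 1/24 ✓; 4 stages ⇒ order 4.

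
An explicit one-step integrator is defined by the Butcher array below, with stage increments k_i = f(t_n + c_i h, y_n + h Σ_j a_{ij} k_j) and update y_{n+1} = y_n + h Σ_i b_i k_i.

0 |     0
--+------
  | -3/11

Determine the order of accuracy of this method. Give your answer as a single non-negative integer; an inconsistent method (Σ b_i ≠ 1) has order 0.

0

b = (-3/11)
c = (0)
Σ b_i: (-3/11)·1 = -3/11 ≠ 1 ⇒ order 0.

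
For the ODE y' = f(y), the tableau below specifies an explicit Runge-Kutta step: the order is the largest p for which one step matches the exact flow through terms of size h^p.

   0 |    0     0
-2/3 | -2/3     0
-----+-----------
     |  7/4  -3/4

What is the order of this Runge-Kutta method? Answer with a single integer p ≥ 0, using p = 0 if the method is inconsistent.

2

b = (7/4, -3/4)
c = (0, -2/3)
Σ b_i: 7/4·1 + (-3/4)·1 = 1 ✓
b·c: (-3/4)·(-2/3) = 1/2 ✓; 2 stages ⇒ order 2.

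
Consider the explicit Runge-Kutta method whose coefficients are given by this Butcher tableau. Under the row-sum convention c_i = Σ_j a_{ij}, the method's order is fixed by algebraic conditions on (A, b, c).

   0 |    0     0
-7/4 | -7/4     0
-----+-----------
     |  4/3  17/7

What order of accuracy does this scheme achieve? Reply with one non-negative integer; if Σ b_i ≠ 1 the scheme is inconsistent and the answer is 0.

b = (4/3, 17/7)
c = (0, -7/4)
Σ b_i: 4/3·1 + 17/7·1 = 79/21 ≠ 1 ⇒ order 0.

0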